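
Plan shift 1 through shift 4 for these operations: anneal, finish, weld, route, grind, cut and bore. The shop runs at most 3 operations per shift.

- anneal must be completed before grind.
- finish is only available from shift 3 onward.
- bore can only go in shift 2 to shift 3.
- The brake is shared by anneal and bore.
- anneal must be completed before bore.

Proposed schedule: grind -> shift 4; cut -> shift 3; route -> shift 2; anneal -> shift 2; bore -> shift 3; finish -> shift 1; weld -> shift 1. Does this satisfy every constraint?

Invalid. finish is only available from shift 3 onward.

finish is only available from shift 3 onward — violated.
anneal must be completed before bore — holds.
bore can only go in shift 2 to shift 3 — holds.
The shop runs at most 3 operations per shift — holds.
anneal must be completed before grind — holds.
The brake is shared by anneal and bore — holds.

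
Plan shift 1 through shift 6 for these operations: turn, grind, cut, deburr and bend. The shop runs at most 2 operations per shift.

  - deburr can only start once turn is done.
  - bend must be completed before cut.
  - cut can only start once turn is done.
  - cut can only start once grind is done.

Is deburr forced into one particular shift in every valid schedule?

No

deburr can be shift 2 (e.g. grind in shift 1; bend in shift 2; cut in shift 3; deburr in shift 2; turn in shift 1) or shift 3 (e.g. bend -> shift 2; deburr -> shift 3; cut -> shift 3; turn -> shift 1; grind -> shift 1).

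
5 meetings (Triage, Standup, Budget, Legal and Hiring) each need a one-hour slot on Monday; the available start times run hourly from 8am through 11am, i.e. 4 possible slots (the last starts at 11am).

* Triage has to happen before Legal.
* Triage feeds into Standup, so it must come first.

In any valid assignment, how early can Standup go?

9am

Precedence pushes Standup to at least 9am.
Standup at 9am is achievable: Standup in 9am, Budget in 8am, Hiring in 8am, Triage in 8am, Legal in 9am.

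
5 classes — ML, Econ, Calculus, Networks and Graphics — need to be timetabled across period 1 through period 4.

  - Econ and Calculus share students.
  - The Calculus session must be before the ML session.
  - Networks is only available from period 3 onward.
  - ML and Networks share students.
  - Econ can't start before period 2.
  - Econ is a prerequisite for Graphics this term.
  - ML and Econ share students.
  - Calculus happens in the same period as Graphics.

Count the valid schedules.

1

Enumerating: Calculus in period 3, Econ in period 2, Networks in period 3, ML in period 4, Graphics in period 3.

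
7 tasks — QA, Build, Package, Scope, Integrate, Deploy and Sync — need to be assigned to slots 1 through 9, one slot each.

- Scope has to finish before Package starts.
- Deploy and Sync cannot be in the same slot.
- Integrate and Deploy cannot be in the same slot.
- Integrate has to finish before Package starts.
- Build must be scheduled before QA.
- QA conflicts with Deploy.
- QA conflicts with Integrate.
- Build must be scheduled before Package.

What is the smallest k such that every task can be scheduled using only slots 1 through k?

3

The precedence chain requires at least 2 distinct slots.
Could 2 slots be enough, i.e. nothing placed later than 2? No: Package must come after Integrate (at 1 or later) → {2}; Integrate must come before Package (at 2 or earlier) → {1}; QA must come after Build (at 1 or later) → {2}; Deploy can't share with Integrate (1) → {2}; Deploy can't share with QA (2) → nothing is left.
So 2 slots is not enough.
3 works (last occupied slot: 3): for example Package=2, Sync=1, QA=2, Integrate=1, Deploy=3, Build=1, Scope=1.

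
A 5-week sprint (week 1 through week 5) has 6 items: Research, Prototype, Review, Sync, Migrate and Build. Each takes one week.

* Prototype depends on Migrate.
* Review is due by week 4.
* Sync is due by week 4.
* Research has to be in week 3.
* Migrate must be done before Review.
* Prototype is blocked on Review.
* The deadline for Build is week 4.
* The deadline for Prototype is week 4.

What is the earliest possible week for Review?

week 2

Precedence pushes Review to at least week 2; Review's own window allows nothing later than week 4; downstream work caps Review at week 3.
Review at week 2 is achievable: Prototype in week 3, Build in week 1, Migrate in week 1, Review in week 2, Sync in week 1, Research in week 3.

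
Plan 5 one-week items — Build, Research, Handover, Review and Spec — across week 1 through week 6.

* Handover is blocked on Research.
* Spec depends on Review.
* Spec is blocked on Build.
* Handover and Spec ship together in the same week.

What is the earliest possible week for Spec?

Precedence pushes Spec to at least week 2.
Spec at week 2 is achievable: Build=week 1; Handover=week 2; Review=week 1; Research=week 1; Spec=week 2.

week 2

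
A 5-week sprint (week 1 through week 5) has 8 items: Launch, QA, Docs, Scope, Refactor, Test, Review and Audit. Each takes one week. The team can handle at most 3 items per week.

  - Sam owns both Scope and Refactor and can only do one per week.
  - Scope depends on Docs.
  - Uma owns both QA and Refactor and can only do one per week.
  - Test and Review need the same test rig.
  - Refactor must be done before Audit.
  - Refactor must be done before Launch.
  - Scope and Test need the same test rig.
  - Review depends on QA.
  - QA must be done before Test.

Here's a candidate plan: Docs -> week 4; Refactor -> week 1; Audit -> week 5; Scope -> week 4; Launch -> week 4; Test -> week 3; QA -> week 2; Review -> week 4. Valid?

Sam owns both Scope and Refactor and can only do one per week — holds.
Review depends on QA — holds.
Refactor must be done before Launch — holds.
The team can handle at most 3 items per week — violated.
Scope and Test need the same test rig — holds.
Test and Review need the same test rig — holds.
Scope depends on Docs — violated.
QA must be done before Test — holds.
Refactor must be done before Audit — holds.
Uma owns both QA and Refactor and can only do one per week — holds.

No — it violates: The team can handle at most 3 items per week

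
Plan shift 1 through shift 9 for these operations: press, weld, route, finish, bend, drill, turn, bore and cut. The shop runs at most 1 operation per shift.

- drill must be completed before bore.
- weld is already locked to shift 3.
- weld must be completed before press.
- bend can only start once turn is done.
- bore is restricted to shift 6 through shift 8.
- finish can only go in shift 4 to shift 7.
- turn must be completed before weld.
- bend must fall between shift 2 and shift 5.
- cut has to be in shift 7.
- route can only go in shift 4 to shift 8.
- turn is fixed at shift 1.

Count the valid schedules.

Splitting on route: it can be shift 4 (3), shift 5 (3), shift 6 (4), shift 8 (4). Listing each branch's schedules as (press, weld, finish, bend, drill, turn, bore, cut) by shift number:
route=shift 4: (9,3,5,2,6,1,8,7) (9,3,6,2,5,1,8,7) (9,3,6,5,2,1,8,7) — 3.
route=shift 5: (9,3,4,2,6,1,8,7) (9,3,6,2,4,1,8,7) (9,3,6,4,2,1,8,7) — 3.
route=shift 6: (9,3,4,2,5,1,8,7) (9,3,4,5,2,1,8,7) (9,3,5,2,4,1,8,7) (9,3,5,4,2,1,8,7) — 4.
route=shift 8: (9,3,4,2,5,1,6,7) (9,3,4,5,2,1,6,7) (9,3,5,2,4,1,6,7) (9,3,5,4,2,1,6,7) — 4.
Summing: 3 + 3 + 4 + 4 = 14.

14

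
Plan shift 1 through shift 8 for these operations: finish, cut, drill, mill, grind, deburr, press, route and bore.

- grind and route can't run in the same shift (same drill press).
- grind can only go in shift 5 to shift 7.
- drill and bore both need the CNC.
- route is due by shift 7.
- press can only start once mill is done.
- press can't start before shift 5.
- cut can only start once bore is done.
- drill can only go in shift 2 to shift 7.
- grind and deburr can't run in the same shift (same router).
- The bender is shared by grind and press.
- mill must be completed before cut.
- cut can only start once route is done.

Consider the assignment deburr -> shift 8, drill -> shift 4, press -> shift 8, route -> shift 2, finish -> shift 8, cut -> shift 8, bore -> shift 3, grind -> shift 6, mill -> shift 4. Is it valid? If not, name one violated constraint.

Valid

cut can only start once route is done — holds.
grind can only go in shift 5 to shift 7 — holds.
The bender is shared by grind and press — holds.
grind and deburr can't run in the same shift (same router) — holds.
mill must be completed before cut — holds.
press can't start before shift 5 — holds.
route is due by shift 7 — holds.
cut can only start once bore is done — holds.
drill can only go in shift 2 to shift 7 — holds.
drill and bore both need the CNC — holds.
press can only start once mill is done — holds.
grind and route can't run in the same shift (same drill press) — holds.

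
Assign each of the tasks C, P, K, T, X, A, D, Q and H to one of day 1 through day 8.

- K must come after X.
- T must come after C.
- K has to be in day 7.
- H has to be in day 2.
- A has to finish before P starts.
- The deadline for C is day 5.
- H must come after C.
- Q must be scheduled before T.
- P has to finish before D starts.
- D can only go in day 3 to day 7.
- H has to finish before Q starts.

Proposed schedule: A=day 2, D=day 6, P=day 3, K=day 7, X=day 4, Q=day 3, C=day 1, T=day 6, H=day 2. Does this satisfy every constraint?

Yes

H must come after C — holds.
A has to finish before P starts — holds.
H has to be in day 2 — holds.
H has to finish before Q starts — holds.
T must come after C — holds.
P has to finish before D starts — holds.
D can only go in day 3 to day 7 — holds.
K has to be in day 7 — holds.
The deadline for C is day 5 — holds.
K must come after X — holds.
Q must be scheduled before T — holds.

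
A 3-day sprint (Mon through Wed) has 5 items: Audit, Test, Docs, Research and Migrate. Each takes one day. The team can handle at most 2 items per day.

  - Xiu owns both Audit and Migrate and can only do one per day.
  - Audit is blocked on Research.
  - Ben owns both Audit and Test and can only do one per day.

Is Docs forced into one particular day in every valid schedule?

Docs can be Mon (e.g. Audit -> Tue; Migrate -> Wed; Docs -> Mon; Research -> Mon; Test -> Wed) or Tue (e.g. Migrate=Wed; Docs=Tue; Research=Mon; Audit=Tue; Test=Mon).

No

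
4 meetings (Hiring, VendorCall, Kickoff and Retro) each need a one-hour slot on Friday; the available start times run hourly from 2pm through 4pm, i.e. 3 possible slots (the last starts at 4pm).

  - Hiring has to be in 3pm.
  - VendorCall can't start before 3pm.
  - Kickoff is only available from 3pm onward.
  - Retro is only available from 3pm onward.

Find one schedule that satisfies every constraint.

Retro -> 3pm; Kickoff -> 3pm; VendorCall -> 3pm; Hiring -> 3pm

Checking: VendorCall=3pm in [3pm,4pm]; Retro=3pm in [3pm,4pm]; Hiring=3pm in [3pm,3pm]; Kickoff=3pm in [3pm,4pm].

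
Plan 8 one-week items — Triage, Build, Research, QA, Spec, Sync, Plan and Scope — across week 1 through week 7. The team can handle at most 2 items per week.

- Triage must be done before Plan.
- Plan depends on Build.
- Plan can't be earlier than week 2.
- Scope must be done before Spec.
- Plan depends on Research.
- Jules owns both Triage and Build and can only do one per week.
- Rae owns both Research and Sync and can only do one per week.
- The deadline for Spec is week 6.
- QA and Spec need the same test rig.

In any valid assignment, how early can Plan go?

Plan is available from week 2.
Plan at week 3 is achievable: Build=week 2, QA=week 4, Triage=week 1, Sync=week 4, Scope=week 2, Spec=week 3, Plan=week 3, Research=week 1.
Nothing earlier works — the conflict and capacity constraints rule out every week before week 3.

week 3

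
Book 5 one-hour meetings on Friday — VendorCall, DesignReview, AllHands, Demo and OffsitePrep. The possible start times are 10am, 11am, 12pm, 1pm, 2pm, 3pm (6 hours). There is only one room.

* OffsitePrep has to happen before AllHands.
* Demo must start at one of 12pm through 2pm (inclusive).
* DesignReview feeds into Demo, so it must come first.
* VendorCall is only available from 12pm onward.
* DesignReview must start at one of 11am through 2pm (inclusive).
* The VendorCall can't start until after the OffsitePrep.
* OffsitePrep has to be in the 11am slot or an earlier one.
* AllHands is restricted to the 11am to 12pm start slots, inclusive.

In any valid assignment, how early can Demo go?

1pm

Demo is available from 12pm; Demo's own window allows nothing later than 2pm.
Demo at 1pm is achievable: Demo -> 1pm, DesignReview -> 12pm, VendorCall -> 2pm, AllHands -> 11am, OffsitePrep -> 10am.
Nothing earlier works — the capacity limit rule out every hour before 1pm.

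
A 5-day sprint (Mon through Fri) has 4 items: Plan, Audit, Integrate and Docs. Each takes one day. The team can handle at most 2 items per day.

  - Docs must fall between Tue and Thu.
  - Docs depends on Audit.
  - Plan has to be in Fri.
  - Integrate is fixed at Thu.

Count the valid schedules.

6

Splitting on Audit: it can be Mon (3), Tue (2), Wed (1). Listing each branch's schedules as (Plan, Integrate, Docs):
Audit=Mon: (Fri,Thu,Tue) (Fri,Thu,Wed) (Fri,Thu,Thu) — 3.
Audit=Tue: (Fri,Thu,Wed) (Fri,Thu,Thu) — 2.
Audit=Wed: (Fri,Thu,Thu) — 1.
Summing: 3 + 2 + 1 = 6.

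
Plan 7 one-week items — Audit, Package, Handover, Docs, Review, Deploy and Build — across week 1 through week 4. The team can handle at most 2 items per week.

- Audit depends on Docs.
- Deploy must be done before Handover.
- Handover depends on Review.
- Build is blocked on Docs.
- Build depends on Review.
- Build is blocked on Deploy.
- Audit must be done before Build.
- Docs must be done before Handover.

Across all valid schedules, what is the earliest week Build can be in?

week 3

Precedence pushes Build to at least week 3.
Build at week 3 is achievable: Docs -> week 1; Build -> week 3; Audit -> week 2; Package -> week 4; Review -> week 1; Handover -> week 3; Deploy -> week 2.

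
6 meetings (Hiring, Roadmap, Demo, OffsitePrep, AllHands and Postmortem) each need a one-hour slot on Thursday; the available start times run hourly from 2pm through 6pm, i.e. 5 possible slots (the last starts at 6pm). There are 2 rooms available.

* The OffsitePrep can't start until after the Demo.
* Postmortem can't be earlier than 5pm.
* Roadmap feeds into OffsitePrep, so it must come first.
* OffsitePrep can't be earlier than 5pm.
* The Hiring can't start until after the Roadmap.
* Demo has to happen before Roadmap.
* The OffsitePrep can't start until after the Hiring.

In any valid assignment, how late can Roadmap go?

4pm

Precedence pushes Roadmap to at least 3pm; downstream work caps Roadmap at 4pm.
Roadmap at 4pm is achievable: Hiring in 5pm; Demo in 2pm; AllHands in 2pm; Postmortem in 5pm; OffsitePrep in 6pm; Roadmap in 4pm.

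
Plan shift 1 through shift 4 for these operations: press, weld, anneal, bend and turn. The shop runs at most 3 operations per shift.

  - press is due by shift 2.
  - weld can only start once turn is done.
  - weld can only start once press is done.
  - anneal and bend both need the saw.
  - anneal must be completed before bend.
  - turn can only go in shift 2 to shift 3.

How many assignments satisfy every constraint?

Splitting on press: it can be shift 1 (18), shift 2 (18). Listing each branch's schedules as (weld, anneal, bend, turn) by shift number:
press=shift 1: (3,1,2,2) (3,1,3,2) (3,1,4,2) (3,2,3,2) (3,2,4,2) (3,3,4,2) (4,1,2,2) (4,1,2,3) (4,1,3,2) (4,1,3,3) (4,1,4,2) (4,1,4,3) (4,2,3,2) (4,2,3,3) (4,2,4,2) (4,2,4,3) (4,3,4,2) (4,3,4,3) — 18.
press=shift 2: (3,1,2,2) (3,1,3,2) (3,1,4,2) (3,2,3,2) (3,2,4,2) (3,3,4,2) (4,1,2,2) (4,1,2,3) (4,1,3,2) (4,1,3,3) (4,1,4,2) (4,1,4,3) (4,2,3,2) (4,2,3,3) (4,2,4,2) (4,2,4,3) (4,3,4,2) (4,3,4,3) — 18.
Summing: 18 + 18 = 36.

36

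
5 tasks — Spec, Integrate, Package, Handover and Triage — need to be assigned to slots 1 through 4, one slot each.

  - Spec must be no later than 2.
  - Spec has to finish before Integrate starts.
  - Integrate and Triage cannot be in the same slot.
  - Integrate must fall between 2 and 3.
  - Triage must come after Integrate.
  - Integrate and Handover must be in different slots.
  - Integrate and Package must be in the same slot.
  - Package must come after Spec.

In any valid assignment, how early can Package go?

2

Precedence pushes Package to at least 2; Package must be in the same slot as Integrate, which can't be after 3, so Package is at most 3.
Package at 2 is achievable: Package=2; Triage=3; Handover=1; Integrate=2; Spec=1.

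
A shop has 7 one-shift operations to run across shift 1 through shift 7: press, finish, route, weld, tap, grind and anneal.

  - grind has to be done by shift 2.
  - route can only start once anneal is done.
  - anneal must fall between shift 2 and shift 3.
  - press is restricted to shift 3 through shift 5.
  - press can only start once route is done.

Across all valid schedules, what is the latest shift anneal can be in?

Anneal is available from shift 2; anneal's own window allows nothing later than shift 3.
anneal at shift 3 is achievable: grind -> shift 1; finish -> shift 1; route -> shift 4; anneal -> shift 3; tap -> shift 1; weld -> shift 1; press -> shift 5.

shift 3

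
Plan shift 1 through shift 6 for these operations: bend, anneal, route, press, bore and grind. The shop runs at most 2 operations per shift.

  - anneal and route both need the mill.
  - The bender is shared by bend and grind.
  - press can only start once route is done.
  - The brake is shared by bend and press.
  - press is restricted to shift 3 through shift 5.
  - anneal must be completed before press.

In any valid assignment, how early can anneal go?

Downstream work caps anneal at shift 4.
anneal at shift 1 is achievable: grind -> shift 3, bend -> shift 1, anneal -> shift 1, route -> shift 2, press -> shift 3, bore -> shift 2.

shift 1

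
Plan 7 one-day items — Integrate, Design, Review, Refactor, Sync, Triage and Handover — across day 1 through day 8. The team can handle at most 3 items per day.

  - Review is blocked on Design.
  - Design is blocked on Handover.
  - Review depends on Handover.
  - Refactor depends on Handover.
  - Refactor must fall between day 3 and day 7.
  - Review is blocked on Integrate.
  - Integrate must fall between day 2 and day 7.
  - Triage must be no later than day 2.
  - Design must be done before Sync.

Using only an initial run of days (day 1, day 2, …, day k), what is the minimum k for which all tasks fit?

3 days

The precedence chain requires at least 3 distinct days.
With at most 3 per day and 7 tasks, at least 3 days are needed.
3 works (last occupied day: day 3): for example Triage=day 1; Handover=day 1; Sync=day 3; Design=day 2; Review=day 3; Integrate=day 2; Refactor=day 3.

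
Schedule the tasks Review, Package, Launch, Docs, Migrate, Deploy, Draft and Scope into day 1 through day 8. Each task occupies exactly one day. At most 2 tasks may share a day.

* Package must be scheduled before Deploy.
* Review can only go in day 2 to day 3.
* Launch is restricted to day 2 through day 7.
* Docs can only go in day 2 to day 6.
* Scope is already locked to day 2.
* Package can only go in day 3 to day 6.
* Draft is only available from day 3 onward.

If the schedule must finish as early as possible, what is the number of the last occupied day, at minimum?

day 5

The precedence chain requires at least 2 distinct days.
With at most 2 per day and 8 tasks, at least 4 days are needed.
Propagating the time windows through the other constraints, Deploy can't land before day 4, so the schedule must run through at least day 4.
Could 4 days be enough, i.e. nothing placed later than day 4? No: Review's window within 4 days is {day 2, day 3}; Package's window within 4 days is {day 3, day 4}; Launch's window within 4 days is {day 2, day 3, day 4}; Docs's window within 4 days is {day 2, day 3, day 4}; Draft's window within 4 days is {day 3, day 4}; Scope's window within 4 days is {day 2}; Deploy must come after Package (at day 3 or later) → {day 4}; Package must come before Deploy (at day 4 or earlier) → {day 3}; Review, Package, Launch, Docs, Deploy, Draft and Scope are all confined to {day 2, day 3, day 4} — 7 tasks for 3 days at most 2 apiece is too many.
So 4 days is not enough.
5 works (last occupied day: day 5): for example Launch -> day 4; Draft -> day 3; Review -> day 2; Migrate -> day 1; Package -> day 3; Deploy -> day 5; Docs -> day 4; Scope -> day 2.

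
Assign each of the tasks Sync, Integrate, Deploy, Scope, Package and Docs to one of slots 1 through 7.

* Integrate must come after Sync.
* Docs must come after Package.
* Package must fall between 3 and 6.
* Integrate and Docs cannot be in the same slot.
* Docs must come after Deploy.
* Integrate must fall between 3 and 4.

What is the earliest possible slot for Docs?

4

Precedence pushes Docs to at least 4.
Docs at 4 is achievable: Deploy in 1, Scope in 1, Docs in 4, Sync in 1, Integrate in 3, Package in 3.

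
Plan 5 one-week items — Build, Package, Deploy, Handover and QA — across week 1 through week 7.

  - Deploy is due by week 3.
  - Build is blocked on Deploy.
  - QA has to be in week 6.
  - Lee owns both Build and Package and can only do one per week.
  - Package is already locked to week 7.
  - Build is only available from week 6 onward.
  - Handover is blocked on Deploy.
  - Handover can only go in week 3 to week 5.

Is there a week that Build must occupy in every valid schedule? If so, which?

Build's window is week 6–week 7.
Package is fixed at week 7, and Build can't share a week with Package.
So Build must be week 6.

week 6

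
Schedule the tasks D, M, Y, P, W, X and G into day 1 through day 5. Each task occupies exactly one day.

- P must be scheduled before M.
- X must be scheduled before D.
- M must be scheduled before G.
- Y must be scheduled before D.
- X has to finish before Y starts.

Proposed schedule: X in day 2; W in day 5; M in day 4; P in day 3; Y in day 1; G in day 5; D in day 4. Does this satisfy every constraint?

No — it violates: X has to finish before Y starts

P must be scheduled before M — holds.
M must be scheduled before G — holds.
X has to finish before Y starts — violated.
X must be scheduled before D — holds.
Y must be scheduled before D — holds.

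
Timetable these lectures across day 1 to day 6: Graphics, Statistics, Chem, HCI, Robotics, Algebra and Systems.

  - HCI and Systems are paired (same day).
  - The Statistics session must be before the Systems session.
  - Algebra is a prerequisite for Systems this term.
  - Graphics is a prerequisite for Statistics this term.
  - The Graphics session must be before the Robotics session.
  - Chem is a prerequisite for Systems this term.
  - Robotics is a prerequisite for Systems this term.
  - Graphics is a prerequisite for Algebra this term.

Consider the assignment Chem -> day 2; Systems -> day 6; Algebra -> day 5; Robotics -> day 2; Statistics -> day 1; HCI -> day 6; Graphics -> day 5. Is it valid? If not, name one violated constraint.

Invalid. Graphics is a prerequisite for Statistics this term.

Chem is a prerequisite for Systems this term — holds.
Algebra is a prerequisite for Systems this term — holds.
Robotics is a prerequisite for Systems this term — holds.
HCI and Systems are paired (same day) — holds.
The Graphics session must be before the Robotics session — violated.
Graphics is a prerequisite for Algebra this term — violated.
The Statistics session must be before the Systems session — holds.
Graphics is a prerequisite for Statistics this term — violated.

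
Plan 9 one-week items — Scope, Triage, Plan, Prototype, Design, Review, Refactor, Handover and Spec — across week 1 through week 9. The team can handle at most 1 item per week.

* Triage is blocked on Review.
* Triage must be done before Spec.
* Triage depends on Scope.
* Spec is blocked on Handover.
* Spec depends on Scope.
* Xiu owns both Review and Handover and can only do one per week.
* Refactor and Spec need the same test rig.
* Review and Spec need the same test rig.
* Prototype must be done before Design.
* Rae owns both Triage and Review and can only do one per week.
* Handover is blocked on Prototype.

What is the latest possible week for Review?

week 7

Downstream work caps Review at week 7.
Review at week 7 is achievable: Spec=week 9; Handover=week 3; Plan=week 5; Refactor=week 6; Design=week 4; Scope=week 1; Prototype=week 2; Review=week 7; Triage=week 8.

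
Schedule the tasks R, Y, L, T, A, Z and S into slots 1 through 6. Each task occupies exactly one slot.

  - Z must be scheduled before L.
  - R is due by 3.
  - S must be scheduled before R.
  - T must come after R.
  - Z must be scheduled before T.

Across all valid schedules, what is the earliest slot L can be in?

Precedence pushes L to at least 2.
L at 2 is achievable: T in 3; L in 2; Z in 1; R in 2; S in 1; Y in 1; A in 1.

2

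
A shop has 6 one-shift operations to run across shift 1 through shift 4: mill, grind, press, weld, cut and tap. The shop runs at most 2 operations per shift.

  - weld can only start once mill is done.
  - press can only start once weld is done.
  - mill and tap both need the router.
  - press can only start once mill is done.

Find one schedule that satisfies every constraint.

mill in shift 1; press in shift 3; grind in shift 1; weld in shift 2; cut in shift 2; tap in shift 3

Checking: mill(shift 1) before weld(shift 2); weld(shift 2) before press(shift 3); mill(shift 1) before press(shift 3); mill(shift 1) != tap(shift 3); max 2 per shift (cap 2).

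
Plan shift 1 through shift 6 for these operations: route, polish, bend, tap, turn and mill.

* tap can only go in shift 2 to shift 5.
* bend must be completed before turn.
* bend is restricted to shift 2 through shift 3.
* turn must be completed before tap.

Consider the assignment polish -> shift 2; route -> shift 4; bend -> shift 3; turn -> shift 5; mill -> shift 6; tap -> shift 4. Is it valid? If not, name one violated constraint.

turn must be completed before tap — violated.
bend must be completed before turn — holds.
bend is restricted to shift 2 through shift 3 — holds.
tap can only go in shift 2 to shift 5 — holds.

No — it violates: turn must be completed before tap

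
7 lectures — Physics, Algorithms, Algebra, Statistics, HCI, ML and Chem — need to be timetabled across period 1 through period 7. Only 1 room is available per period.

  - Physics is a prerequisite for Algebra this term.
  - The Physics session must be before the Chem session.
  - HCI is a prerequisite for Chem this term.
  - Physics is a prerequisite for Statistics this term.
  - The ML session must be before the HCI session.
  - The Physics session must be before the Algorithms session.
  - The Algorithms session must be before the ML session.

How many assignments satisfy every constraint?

Splitting on Algorithms: it can be period 2 (20), period 3 (8), period 4 (2). Listing each branch's schedules as (Physics, Algebra, Statistics, HCI, ML, Chem) by period number:
Algorithms=period 2: (1,3,4,6,5,7) (1,3,5,6,4,7) (1,3,6,5,4,7) (1,3,7,5,4,6) (1,4,3,6,5,7) (1,4,5,6,3,7) (1,4,6,5,3,7) (1,4,7,5,3,6) (1,5,3,6,4,7) (1,5,4,6,3,7) (1,5,6,4,3,7) (1,5,7,4,3,6) (1,6,3,5,4,7) (1,6,4,5,3,7) (1,6,5,4,3,7) (1,6,7,4,3,5) (1,7,3,5,4,6) (1,7,4,5,3,6) (1,7,5,4,3,6) (1,7,6,4,3,5) — 20.
Algorithms=period 3: (1,2,4,6,5,7) (1,2,5,6,4,7) (1,2,6,5,4,7) (1,2,7,5,4,6) (1,4,2,6,5,7) (1,5,2,6,4,7) (1,6,2,5,4,7) (1,7,2,5,4,6) — 8.
Algorithms=period 4: (1,2,3,6,5,7) (1,3,2,6,5,7) — 2.
Summing: 20 + 8 + 2 = 30.

30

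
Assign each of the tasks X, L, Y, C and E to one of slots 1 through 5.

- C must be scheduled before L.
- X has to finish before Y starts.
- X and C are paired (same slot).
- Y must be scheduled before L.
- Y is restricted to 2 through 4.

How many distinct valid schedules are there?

50

Splitting on X: it can be 1 (30), 2 (15), 3 (5). Listing each branch's schedules as (L, Y, C, E):
X=1: (3,2,1,1) (3,2,1,2) (3,2,1,3) (3,2,1,4) (3,2,1,5) (4,2,1,1) (4,2,1,2) (4,2,1,3) (4,2,1,4) (4,2,1,5) (4,3,1,1) (4,3,1,2) (4,3,1,3) (4,3,1,4) (4,3,1,5) (5,2,1,1) (5,2,1,2) (5,2,1,3) (5,2,1,4) (5,2,1,5) (5,3,1,1) (5,3,1,2) (5,3,1,3) (5,3,1,4) (5,3,1,5) (5,4,1,1) (5,4,1,2) (5,4,1,3) (5,4,1,4) (5,4,1,5) — 30.
X=2: (4,3,2,1) (4,3,2,2) (4,3,2,3) (4,3,2,4) (4,3,2,5) (5,3,2,1) (5,3,2,2) (5,3,2,3) (5,3,2,4) (5,3,2,5) (5,4,2,1) (5,4,2,2) (5,4,2,3) (5,4,2,4) (5,4,2,5) — 15.
X=3: (5,4,3,1) (5,4,3,2) (5,4,3,3) (5,4,3,4) (5,4,3,5) — 5.
Summing: 30 + 15 + 5 = 50.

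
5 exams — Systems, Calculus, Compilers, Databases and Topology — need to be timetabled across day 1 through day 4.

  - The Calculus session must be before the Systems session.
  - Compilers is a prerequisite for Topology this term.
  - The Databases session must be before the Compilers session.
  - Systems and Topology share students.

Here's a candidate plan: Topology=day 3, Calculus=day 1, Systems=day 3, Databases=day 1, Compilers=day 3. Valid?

The Databases session must be before the Compilers session — holds.
The Calculus session must be before the Systems session — holds.
Systems and Topology share students — violated.
Compilers is a prerequisite for Topology this term — violated.

No — it violates: Systems and Topology share students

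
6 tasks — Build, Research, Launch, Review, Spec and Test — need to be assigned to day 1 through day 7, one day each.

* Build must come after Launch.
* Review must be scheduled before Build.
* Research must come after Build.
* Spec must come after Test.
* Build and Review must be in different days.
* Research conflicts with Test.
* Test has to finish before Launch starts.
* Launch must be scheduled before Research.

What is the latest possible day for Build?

day 6

Precedence pushes Build to at least day 3; downstream work caps Build at day 6.
Build at day 6 is achievable: Spec in day 2, Review in day 1, Research in day 7, Test in day 1, Launch in day 2, Build in day 6.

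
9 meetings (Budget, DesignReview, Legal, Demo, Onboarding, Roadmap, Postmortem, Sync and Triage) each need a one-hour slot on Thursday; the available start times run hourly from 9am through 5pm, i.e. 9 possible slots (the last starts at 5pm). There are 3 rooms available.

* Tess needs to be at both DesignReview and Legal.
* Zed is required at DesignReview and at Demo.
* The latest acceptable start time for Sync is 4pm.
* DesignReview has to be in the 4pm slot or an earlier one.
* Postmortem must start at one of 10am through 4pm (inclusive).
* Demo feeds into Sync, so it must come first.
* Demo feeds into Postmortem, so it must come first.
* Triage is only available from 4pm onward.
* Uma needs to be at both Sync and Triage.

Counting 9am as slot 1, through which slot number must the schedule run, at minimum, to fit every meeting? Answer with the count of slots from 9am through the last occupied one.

The precedence chain requires at least 2 distinct slots.
With at most 3 per slot and 9 meetings, at least 3 slots are needed.
Triage can't be placed before 4pm — that is slot 8 counting from 9am — so the schedule must run through at least 8 slots.
8 works (last occupied slot: 4pm): for example Budget -> 9am, Demo -> 9am, DesignReview -> 10am, Roadmap -> 11am, Triage -> 4pm, Postmortem -> 10am, Sync -> 10am, Onboarding -> 11am, Legal -> 9am.

8 slots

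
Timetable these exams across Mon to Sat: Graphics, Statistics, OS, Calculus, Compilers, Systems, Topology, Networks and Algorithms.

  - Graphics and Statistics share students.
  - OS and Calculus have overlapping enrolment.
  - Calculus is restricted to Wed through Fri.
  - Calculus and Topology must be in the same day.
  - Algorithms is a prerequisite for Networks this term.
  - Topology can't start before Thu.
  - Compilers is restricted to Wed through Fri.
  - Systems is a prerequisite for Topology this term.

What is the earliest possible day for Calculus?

Calculus is available from Wed; Calculus must be in the same day as Topology, which can't be before Thu, so Calculus is at least Thu; Calculus's own window allows nothing later than Fri.
Calculus at Thu is achievable: Algorithms=Mon, Graphics=Mon, Statistics=Tue, Topology=Thu, Compilers=Wed, Calculus=Thu, OS=Mon, Systems=Mon, Networks=Tue.

Thu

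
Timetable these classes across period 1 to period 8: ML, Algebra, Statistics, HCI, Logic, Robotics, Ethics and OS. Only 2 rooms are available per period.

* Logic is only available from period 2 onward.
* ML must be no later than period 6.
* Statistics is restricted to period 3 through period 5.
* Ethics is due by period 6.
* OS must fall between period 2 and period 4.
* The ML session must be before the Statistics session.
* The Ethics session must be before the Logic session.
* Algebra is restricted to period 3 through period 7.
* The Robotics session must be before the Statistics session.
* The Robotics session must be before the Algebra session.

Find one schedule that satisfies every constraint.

Robotics=period 2; Logic=period 4; ML=period 1; Ethics=period 1; Statistics=period 3; Algebra=period 3; OS=period 2; HCI=period 4

Checking: ML(period 1) before Statistics(period 3); Robotics(period 2) before Statistics(period 3); Ethics(period 1) before Logic(period 4); Robotics(period 2) before Algebra(period 3); Statistics=period 3 in [period 3,period 5]; Algebra=period 3 in [period 3,period 7]; Logic=period 4 in [period 2,period 8]; ML=period 1 in [period 1,period 6]; Ethics=period 1 in [period 1,period 6]; OS=period 2 in [period 2,period 4]; max 2 per period (cap 2).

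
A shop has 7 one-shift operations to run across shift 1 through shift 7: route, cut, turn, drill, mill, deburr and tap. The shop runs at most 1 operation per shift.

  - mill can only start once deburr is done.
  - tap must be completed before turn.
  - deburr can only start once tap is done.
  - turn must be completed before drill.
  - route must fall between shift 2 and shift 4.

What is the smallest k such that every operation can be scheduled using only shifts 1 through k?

7

The precedence chain requires at least 3 distinct shifts.
With at most 1 per shift and 7 operations, at least 7 shifts are needed.
7 works (last occupied shift: shift 7): for example tap -> shift 1, cut -> shift 7, mill -> shift 6, turn -> shift 3, route -> shift 2, drill -> shift 5, deburr -> shift 4.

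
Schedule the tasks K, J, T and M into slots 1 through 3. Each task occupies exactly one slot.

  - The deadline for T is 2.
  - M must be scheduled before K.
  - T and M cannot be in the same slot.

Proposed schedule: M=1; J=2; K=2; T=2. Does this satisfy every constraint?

M must be scheduled before K — holds.
T and M cannot be in the same slot — holds.
The deadline for T is 2 — holds.

Yes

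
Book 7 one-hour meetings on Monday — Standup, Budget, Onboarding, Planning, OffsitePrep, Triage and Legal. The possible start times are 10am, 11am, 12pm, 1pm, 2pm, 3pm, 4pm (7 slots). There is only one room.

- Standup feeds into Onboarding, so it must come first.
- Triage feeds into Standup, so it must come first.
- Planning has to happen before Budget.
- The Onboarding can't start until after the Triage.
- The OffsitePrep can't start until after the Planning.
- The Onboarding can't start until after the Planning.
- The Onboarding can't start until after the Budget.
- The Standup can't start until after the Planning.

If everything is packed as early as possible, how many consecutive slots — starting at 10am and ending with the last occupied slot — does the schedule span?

7 slots

The precedence chain requires at least 3 distinct slots.
With at most 1 per slot and 7 meetings, at least 7 slots are needed.
7 works (last occupied slot: 4pm): for example Budget -> 1pm, Planning -> 10am, Standup -> 12pm, Triage -> 11am, Legal -> 4pm, Onboarding -> 2pm, OffsitePrep -> 3pm.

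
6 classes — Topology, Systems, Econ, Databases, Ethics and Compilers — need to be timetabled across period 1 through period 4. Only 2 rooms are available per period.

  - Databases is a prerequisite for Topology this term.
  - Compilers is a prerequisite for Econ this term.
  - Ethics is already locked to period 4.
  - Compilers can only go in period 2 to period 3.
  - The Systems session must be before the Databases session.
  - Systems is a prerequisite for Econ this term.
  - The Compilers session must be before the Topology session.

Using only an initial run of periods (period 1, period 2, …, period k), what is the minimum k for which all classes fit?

The precedence chain requires at least 3 distinct periods.
With at most 2 per period and 6 classes, at least 3 periods are needed.
Ethics can't be placed before period 4, so the schedule must run through at least period 4.
4 works (last occupied period: period 4): for example Ethics in period 4; Compilers in period 2; Topology in period 3; Databases in period 2; Systems in period 1; Econ in period 3.

4 periods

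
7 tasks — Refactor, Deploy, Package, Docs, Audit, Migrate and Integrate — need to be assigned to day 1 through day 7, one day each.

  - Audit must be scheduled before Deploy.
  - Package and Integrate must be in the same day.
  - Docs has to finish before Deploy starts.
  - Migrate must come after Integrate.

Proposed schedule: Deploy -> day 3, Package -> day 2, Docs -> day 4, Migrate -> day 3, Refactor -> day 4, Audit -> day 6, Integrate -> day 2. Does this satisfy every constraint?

Audit must be scheduled before Deploy — violated.
Migrate must come after Integrate — holds.
Package and Integrate must be in the same day — holds.
Docs has to finish before Deploy starts — violated.

Invalid. Audit must be scheduled before Deploy.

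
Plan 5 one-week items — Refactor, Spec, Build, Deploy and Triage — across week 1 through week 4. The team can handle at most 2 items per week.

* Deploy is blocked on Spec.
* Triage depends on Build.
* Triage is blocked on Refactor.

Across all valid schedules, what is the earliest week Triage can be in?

Precedence pushes Triage to at least week 2.
Triage at week 2 is achievable: Triage=week 2; Build=week 1; Deploy=week 3; Spec=week 2; Refactor=week 1.

week 2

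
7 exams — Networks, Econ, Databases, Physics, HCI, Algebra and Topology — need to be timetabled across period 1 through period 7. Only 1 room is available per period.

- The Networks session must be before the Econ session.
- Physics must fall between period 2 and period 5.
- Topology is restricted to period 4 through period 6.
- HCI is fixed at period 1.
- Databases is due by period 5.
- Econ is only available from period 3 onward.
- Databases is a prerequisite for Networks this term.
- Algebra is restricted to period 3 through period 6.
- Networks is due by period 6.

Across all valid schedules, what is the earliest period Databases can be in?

period 2

Databases's own window allows nothing later than period 5.
Databases at period 2 is achievable: Networks=period 6, Topology=period 4, Databases=period 2, Econ=period 7, Physics=period 3, HCI=period 1, Algebra=period 5.
Nothing earlier works — the capacity limit rule out every period before period 2.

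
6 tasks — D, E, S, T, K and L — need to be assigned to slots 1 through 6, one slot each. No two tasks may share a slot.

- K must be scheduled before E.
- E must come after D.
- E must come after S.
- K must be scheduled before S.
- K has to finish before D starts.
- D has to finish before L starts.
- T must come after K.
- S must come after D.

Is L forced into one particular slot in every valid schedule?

No

L can be 3 (e.g. K in 1, D in 2, E in 5, T in 6, S in 4, L in 3) or 4 (e.g. L in 4, S in 3, K in 1, E in 5, T in 6, D in 2).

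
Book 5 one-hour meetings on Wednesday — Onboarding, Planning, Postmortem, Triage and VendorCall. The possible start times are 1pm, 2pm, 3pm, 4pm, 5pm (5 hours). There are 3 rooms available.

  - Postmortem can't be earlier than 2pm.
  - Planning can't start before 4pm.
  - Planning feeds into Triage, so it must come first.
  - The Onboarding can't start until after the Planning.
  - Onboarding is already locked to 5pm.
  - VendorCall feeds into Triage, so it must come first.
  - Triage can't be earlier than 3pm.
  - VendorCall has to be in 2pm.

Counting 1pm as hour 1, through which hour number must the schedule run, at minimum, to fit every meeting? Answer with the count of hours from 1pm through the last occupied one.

5 hours

The precedence chain requires at least 2 distinct hours.
With at most 3 per hour and 5 meetings, at least 2 hours are needed.
Onboarding can't be placed before 5pm — that is hour 5 counting from 1pm — so the schedule must run through at least 5 hours.
5 works (last occupied hour: 5pm): for example Planning -> 4pm, Postmortem -> 2pm, Onboarding -> 5pm, Triage -> 5pm, VendorCall -> 2pm.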